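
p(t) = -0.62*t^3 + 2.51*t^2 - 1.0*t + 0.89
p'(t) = -1.86*t^2 + 5.02*t - 1.0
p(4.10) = -3.75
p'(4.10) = -11.68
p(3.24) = 2.91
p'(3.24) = -4.26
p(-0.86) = 4.00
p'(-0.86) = -6.69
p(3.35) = 2.40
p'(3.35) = -5.06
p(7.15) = -104.57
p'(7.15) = -60.19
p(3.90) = -1.61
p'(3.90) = -9.71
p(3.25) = 2.87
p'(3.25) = -4.33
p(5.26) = -25.15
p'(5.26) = -26.06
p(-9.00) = 665.18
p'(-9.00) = -196.84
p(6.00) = -48.67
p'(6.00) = -37.84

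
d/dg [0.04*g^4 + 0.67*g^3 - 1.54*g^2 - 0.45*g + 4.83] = 0.16*g^3 + 2.01*g^2 - 3.08*g - 0.45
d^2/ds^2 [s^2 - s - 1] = 2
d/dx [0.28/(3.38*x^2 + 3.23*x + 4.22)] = (-1.8928*x - 0.9044)/(3.38*x^2 + 3.23*x + 4.22)^2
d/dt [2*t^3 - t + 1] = 6*t^2 - 1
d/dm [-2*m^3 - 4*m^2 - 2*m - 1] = -6*m^2 - 8*m - 2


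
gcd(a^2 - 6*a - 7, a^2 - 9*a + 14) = a - 7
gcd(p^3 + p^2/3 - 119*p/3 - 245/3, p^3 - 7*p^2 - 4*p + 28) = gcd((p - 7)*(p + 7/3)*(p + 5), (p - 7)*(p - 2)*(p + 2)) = p - 7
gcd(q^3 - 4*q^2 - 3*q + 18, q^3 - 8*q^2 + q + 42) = q^2 - q - 6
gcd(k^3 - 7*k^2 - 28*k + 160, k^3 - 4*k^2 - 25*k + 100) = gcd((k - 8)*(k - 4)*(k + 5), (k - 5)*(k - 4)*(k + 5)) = k^2 + k - 20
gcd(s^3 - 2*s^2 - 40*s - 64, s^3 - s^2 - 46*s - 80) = s^2 - 6*s - 16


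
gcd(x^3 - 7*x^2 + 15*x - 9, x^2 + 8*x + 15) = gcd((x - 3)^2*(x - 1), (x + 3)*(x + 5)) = 1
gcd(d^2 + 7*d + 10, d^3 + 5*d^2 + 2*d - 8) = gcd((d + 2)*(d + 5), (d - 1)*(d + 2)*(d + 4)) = d + 2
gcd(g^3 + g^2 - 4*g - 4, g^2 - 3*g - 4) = g + 1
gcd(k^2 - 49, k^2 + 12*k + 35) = k + 7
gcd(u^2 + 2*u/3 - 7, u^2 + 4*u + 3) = u + 3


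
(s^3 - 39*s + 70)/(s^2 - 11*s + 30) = (s^2 + 5*s - 14)/(s - 6)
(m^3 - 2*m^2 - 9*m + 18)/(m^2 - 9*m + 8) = (m^3 - 2*m^2 - 9*m + 18)/(m^2 - 9*m + 8)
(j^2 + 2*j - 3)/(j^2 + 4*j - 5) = (j + 3)/(j + 5)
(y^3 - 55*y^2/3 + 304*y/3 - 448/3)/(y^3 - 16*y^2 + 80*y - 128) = (3*y^2 - 31*y + 56)/(3*(y^2 - 8*y + 16))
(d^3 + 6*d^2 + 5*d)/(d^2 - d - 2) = d*(d + 5)/(d - 2)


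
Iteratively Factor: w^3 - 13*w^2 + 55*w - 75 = (w - 3)*(w^2 - 10*w + 25) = (w - 5)*(w - 3)*(w - 5)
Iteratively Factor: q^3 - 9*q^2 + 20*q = (q - 4)*(q^2 - 5*q) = q*(q - 4)*(q - 5)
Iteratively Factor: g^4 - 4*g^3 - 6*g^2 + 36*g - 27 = (g - 3)*(g^3 - g^2 - 9*g + 9) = (g - 3)*(g + 3)*(g^2 - 4*g + 3) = (g - 3)^2*(g + 3)*(g - 1)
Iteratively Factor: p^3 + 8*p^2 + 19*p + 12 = (p + 4)*(p^2 + 4*p + 3) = (p + 3)*(p + 4)*(p + 1)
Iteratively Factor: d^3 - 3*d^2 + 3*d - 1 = (d - 1)*(d^2 - 2*d + 1) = (d - 1)^2*(d - 1)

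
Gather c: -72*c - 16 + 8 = -72*c - 8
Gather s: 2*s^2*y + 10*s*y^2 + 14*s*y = 2*s^2*y + s*(10*y^2 + 14*y)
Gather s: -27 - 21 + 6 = -42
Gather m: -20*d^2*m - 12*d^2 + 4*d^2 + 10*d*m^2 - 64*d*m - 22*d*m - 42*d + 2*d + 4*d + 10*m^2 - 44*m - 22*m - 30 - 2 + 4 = -8*d^2 - 36*d + m^2*(10*d + 10) + m*(-20*d^2 - 86*d - 66) - 28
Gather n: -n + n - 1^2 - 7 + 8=0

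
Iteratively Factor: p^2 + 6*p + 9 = (p + 3)*(p + 3)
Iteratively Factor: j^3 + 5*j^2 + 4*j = (j + 4)*(j^2 + j) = j*(j + 4)*(j + 1)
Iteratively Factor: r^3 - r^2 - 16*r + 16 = (r + 4)*(r^2 - 5*r + 4) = (r - 1)*(r + 4)*(r - 4)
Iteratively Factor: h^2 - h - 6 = (h + 2)*(h - 3)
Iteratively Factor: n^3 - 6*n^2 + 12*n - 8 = (n - 2)*(n^2 - 4*n + 4) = (n - 2)^2*(n - 2)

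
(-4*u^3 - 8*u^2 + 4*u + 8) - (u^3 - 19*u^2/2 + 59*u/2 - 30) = -5*u^3 + 3*u^2/2 - 51*u/2 + 38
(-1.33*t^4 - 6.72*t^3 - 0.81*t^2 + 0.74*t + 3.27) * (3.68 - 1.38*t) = 1.8354*t^5 + 4.3792*t^4 - 23.6118*t^3 - 4.002*t^2 - 1.7894*t + 12.0336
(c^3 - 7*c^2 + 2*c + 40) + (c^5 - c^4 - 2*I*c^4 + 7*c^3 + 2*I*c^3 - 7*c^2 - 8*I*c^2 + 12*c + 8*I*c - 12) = c^5 - c^4 - 2*I*c^4 + 8*c^3 + 2*I*c^3 - 14*c^2 - 8*I*c^2 + 14*c + 8*I*c + 28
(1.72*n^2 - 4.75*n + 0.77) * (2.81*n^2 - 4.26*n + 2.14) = 4.8332*n^4 - 20.6747*n^3 + 26.0795*n^2 - 13.4452*n + 1.6478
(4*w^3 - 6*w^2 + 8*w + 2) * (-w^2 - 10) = -4*w^5 + 6*w^4 - 48*w^3 + 58*w^2 - 80*w - 20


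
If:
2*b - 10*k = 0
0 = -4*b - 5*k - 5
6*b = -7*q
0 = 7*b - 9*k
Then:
No Solution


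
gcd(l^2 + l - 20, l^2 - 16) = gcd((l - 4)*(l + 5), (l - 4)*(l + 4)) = l - 4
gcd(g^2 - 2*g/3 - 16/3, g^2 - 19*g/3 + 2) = 1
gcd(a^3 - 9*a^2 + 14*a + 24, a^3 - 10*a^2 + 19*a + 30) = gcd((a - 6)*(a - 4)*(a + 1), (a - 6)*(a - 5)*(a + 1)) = a^2 - 5*a - 6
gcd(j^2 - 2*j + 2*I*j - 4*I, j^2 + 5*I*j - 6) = j + 2*I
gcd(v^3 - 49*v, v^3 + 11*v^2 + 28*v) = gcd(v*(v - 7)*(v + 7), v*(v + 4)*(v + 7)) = v^2 + 7*v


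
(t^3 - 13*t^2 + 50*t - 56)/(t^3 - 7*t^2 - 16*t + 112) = (t - 2)/(t + 4)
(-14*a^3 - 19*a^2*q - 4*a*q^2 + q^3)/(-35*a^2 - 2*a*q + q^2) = (2*a^2 + 3*a*q + q^2)/(5*a + q)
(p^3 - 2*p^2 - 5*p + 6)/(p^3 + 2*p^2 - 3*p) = (p^2 - p - 6)/(p*(p + 3))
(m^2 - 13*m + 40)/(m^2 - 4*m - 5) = (m - 8)/(m + 1)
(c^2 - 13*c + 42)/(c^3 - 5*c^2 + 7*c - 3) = (c^2 - 13*c + 42)/(c^3 - 5*c^2 + 7*c - 3)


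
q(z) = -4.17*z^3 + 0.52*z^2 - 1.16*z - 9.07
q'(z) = -12.51*z^2 + 1.04*z - 1.16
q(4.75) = -449.75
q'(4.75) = -278.48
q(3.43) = -175.21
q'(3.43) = -144.77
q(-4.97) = 521.46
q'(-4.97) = -315.34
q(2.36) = -63.72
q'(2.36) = -68.38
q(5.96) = -880.34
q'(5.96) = -439.34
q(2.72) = -92.29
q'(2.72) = -90.89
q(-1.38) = 4.48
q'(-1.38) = -26.42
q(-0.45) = -8.06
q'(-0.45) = -4.16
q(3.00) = -120.46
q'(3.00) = -110.63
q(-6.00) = 917.33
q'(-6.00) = -457.76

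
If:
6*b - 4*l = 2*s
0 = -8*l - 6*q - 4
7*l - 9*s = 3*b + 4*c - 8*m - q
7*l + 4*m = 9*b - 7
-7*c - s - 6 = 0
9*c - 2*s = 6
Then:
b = -904/345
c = -6/23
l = -212/115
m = -2033/460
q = 206/115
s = -96/23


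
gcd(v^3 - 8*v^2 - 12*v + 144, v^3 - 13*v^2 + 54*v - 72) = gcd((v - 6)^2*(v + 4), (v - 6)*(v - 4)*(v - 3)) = v - 6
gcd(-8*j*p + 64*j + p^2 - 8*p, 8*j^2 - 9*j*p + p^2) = -8*j + p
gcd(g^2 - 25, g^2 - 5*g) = g - 5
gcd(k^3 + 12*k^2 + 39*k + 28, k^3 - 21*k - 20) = k^2 + 5*k + 4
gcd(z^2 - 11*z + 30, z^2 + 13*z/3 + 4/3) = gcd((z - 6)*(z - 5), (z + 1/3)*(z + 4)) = 1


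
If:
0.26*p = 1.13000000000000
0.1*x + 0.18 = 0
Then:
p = 4.35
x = -1.80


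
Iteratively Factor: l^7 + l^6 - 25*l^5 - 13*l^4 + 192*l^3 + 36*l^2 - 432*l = (l + 4)*(l^6 - 3*l^5 - 13*l^4 + 39*l^3 + 36*l^2 - 108*l) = (l + 2)*(l + 4)*(l^5 - 5*l^4 - 3*l^3 + 45*l^2 - 54*l) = (l - 2)*(l + 2)*(l + 4)*(l^4 - 3*l^3 - 9*l^2 + 27*l) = (l - 3)*(l - 2)*(l + 2)*(l + 4)*(l^3 - 9*l) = (l - 3)*(l - 2)*(l + 2)*(l + 3)*(l + 4)*(l^2 - 3*l) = (l - 3)^2*(l - 2)*(l + 2)*(l + 3)*(l + 4)*(l)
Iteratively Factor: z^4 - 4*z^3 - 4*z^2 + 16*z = (z)*(z^3 - 4*z^2 - 4*z + 16) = z*(z + 2)*(z^2 - 6*z + 8) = z*(z - 2)*(z + 2)*(z - 4)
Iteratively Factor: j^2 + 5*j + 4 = (j + 4)*(j + 1)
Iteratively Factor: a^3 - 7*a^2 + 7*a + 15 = (a - 3)*(a^2 - 4*a - 5) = (a - 3)*(a + 1)*(a - 5)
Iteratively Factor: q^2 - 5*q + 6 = (q - 3)*(q - 2)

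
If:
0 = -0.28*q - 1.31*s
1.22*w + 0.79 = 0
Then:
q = -4.67857142857143*s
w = -0.65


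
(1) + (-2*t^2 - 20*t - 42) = -2*t^2 - 20*t - 41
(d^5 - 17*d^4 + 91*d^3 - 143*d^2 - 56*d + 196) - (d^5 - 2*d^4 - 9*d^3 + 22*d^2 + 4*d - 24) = -15*d^4 + 100*d^3 - 165*d^2 - 60*d + 220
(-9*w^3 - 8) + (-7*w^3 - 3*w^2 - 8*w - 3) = -16*w^3 - 3*w^2 - 8*w - 11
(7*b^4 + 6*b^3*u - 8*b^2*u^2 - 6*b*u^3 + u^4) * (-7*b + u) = -49*b^5 - 35*b^4*u + 62*b^3*u^2 + 34*b^2*u^3 - 13*b*u^4 + u^5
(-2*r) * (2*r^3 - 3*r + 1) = -4*r^4 + 6*r^2 - 2*r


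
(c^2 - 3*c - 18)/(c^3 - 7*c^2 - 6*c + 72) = 1/(c - 4)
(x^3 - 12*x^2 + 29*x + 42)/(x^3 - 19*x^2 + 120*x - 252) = (x + 1)/(x - 6)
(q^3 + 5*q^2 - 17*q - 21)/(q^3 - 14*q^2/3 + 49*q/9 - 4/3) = 9*(q^2 + 8*q + 7)/(9*q^2 - 15*q + 4)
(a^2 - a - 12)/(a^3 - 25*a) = (a^2 - a - 12)/(a*(a^2 - 25))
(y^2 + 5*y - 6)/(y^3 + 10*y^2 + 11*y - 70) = (y^2 + 5*y - 6)/(y^3 + 10*y^2 + 11*y - 70)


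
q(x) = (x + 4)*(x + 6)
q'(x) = 2*x + 10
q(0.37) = 27.84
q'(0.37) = 10.74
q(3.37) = 69.06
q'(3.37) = 16.74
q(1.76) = 44.70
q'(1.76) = 13.52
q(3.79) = 76.26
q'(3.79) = 17.58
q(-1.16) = 13.75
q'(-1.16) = 7.68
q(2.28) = 52.00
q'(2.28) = 14.56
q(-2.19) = 6.90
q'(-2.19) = 5.62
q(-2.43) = 5.60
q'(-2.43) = 5.14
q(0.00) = 24.00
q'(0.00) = 10.00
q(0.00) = 24.00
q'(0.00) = 10.00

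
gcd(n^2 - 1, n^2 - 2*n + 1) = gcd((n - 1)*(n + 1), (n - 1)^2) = n - 1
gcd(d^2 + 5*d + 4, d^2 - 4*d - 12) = 1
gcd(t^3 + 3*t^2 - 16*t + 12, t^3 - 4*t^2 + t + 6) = t - 2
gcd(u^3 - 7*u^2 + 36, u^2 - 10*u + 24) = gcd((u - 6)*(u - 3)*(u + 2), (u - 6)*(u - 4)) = u - 6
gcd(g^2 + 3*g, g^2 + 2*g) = g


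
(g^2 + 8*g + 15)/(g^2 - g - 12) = (g + 5)/(g - 4)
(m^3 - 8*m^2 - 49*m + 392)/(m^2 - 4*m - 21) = (m^2 - m - 56)/(m + 3)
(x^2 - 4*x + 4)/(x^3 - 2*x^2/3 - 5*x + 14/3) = 3*(x - 2)/(3*x^2 + 4*x - 7)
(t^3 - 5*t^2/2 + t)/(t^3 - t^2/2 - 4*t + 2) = t/(t + 2)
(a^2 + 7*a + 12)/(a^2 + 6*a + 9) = (a + 4)/(a + 3)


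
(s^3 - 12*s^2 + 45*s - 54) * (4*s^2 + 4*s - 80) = 4*s^5 - 44*s^4 + 52*s^3 + 924*s^2 - 3816*s + 4320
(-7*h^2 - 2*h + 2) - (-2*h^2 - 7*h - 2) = -5*h^2 + 5*h + 4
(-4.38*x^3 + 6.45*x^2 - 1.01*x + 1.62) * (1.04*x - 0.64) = -4.5552*x^4 + 9.5112*x^3 - 5.1784*x^2 + 2.3312*x - 1.0368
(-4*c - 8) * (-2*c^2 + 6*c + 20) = 8*c^3 - 8*c^2 - 128*c - 160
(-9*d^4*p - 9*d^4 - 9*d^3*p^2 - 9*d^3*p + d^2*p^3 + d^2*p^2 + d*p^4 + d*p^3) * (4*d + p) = -36*d^5*p - 36*d^5 - 45*d^4*p^2 - 45*d^4*p - 5*d^3*p^3 - 5*d^3*p^2 + 5*d^2*p^4 + 5*d^2*p^3 + d*p^5 + d*p^4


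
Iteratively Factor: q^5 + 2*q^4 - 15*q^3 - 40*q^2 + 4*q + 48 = (q + 2)*(q^4 - 15*q^2 - 10*q + 24) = (q + 2)*(q + 3)*(q^3 - 3*q^2 - 6*q + 8) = (q - 4)*(q + 2)*(q + 3)*(q^2 + q - 2) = (q - 4)*(q - 1)*(q + 2)*(q + 3)*(q + 2)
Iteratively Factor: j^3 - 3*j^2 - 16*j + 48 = (j - 3)*(j^2 - 16) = (j - 4)*(j - 3)*(j + 4)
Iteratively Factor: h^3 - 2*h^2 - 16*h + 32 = (h - 4)*(h^2 + 2*h - 8) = (h - 4)*(h + 4)*(h - 2)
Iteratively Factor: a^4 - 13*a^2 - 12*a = (a)*(a^3 - 13*a - 12) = a*(a - 4)*(a^2 + 4*a + 3) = a*(a - 4)*(a + 1)*(a + 3)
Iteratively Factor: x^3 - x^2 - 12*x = (x - 4)*(x^2 + 3*x) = x*(x - 4)*(x + 3)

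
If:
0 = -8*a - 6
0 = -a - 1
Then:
No Solution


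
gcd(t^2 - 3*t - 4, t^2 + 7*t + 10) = 1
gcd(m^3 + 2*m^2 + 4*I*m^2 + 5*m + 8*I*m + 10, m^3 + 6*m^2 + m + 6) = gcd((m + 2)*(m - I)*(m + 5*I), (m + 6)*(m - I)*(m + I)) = m - I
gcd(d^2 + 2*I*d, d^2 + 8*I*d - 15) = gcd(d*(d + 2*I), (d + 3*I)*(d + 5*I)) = 1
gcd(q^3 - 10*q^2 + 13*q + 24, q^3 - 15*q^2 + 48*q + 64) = q^2 - 7*q - 8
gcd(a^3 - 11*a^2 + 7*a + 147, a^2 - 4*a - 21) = a^2 - 4*a - 21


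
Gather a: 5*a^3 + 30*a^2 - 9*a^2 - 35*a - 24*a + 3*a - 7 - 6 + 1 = 5*a^3 + 21*a^2 - 56*a - 12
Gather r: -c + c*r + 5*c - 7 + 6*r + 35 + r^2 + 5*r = 4*c + r^2 + r*(c + 11) + 28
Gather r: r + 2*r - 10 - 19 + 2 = 3*r - 27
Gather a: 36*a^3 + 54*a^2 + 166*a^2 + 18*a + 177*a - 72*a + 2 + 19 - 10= 36*a^3 + 220*a^2 + 123*a + 11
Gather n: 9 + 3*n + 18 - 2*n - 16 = n + 11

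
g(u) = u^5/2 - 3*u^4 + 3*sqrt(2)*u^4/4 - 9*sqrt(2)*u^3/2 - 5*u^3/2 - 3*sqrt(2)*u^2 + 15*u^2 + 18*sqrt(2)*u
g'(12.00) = 34889.68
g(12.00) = 70739.45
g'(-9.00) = 19735.50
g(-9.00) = -35144.44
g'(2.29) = -89.13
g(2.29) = -13.59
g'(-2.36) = 6.09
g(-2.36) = 19.59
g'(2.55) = -115.52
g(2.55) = -40.20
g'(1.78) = -39.15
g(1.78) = 18.87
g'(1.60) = -23.59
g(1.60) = 24.49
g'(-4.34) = 952.29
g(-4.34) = -641.17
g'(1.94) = -54.11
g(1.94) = 11.42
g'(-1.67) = -29.06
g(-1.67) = 7.19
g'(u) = 5*u^4/2 - 12*u^3 + 3*sqrt(2)*u^3 - 27*sqrt(2)*u^2/2 - 15*u^2/2 - 6*sqrt(2)*u + 30*u + 18*sqrt(2)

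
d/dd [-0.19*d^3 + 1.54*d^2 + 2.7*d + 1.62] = -0.57*d^2 + 3.08*d + 2.7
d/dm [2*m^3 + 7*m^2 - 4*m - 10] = 6*m^2 + 14*m - 4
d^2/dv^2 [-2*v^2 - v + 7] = -4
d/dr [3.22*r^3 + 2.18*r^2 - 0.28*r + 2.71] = 9.66*r^2 + 4.36*r - 0.28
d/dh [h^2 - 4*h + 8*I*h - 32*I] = 2*h - 4 + 8*I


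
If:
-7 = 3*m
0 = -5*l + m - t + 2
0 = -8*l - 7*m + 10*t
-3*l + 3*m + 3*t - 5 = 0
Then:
No Solution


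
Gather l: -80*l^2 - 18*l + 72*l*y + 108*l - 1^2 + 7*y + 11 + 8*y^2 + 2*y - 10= -80*l^2 + l*(72*y + 90) + 8*y^2 + 9*y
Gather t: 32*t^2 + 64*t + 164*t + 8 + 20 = 32*t^2 + 228*t + 28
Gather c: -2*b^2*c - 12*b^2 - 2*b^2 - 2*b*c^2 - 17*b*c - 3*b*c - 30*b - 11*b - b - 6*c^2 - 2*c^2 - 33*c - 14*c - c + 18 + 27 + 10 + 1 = -14*b^2 - 42*b + c^2*(-2*b - 8) + c*(-2*b^2 - 20*b - 48) + 56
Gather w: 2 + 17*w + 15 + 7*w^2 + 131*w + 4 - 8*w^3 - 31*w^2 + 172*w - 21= -8*w^3 - 24*w^2 + 320*w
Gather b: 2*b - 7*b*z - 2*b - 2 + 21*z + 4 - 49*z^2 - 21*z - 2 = -7*b*z - 49*z^2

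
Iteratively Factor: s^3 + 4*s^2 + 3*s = (s + 1)*(s^2 + 3*s) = s*(s + 1)*(s + 3)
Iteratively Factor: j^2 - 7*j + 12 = (j - 3)*(j - 4)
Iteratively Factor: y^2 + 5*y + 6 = (y + 3)*(y + 2)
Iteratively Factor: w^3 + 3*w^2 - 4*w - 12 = (w - 2)*(w^2 + 5*w + 6) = (w - 2)*(w + 3)*(w + 2)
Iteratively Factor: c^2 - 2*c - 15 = (c + 3)*(c - 5)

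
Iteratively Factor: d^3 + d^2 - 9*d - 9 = (d + 1)*(d^2 - 9) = (d - 3)*(d + 1)*(d + 3)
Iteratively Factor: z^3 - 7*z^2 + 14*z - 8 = (z - 2)*(z^2 - 5*z + 4) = (z - 4)*(z - 2)*(z - 1)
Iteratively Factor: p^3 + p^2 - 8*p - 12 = (p + 2)*(p^2 - p - 6) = (p - 3)*(p + 2)*(p + 2)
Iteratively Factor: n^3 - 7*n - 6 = (n - 3)*(n^2 + 3*n + 2) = (n - 3)*(n + 2)*(n + 1)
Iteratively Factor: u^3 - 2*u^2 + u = (u - 1)*(u^2 - u) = (u - 1)^2*(u)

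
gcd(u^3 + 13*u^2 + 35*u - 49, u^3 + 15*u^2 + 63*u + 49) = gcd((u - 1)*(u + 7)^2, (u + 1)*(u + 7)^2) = u^2 + 14*u + 49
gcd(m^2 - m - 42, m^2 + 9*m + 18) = m + 6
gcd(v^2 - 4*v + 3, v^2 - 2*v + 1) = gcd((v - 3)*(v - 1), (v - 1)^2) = v - 1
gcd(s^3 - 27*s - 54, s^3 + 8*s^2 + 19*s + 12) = s + 3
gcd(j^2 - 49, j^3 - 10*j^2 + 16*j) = 1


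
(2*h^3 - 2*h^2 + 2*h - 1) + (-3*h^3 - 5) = -h^3 - 2*h^2 + 2*h - 6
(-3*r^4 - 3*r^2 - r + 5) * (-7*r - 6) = 21*r^5 + 18*r^4 + 21*r^3 + 25*r^2 - 29*r - 30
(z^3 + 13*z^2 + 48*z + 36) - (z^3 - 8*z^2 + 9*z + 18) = 21*z^2 + 39*z + 18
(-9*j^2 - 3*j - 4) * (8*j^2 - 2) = -72*j^4 - 24*j^3 - 14*j^2 + 6*j + 8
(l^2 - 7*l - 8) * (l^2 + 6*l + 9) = l^4 - l^3 - 41*l^2 - 111*l - 72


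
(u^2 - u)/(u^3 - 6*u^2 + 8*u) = (u - 1)/(u^2 - 6*u + 8)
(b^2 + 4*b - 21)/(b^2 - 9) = (b + 7)/(b + 3)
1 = 1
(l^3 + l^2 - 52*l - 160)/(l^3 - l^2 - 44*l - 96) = (l + 5)/(l + 3)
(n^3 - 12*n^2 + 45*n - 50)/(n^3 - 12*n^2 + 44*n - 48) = (n^2 - 10*n + 25)/(n^2 - 10*n + 24)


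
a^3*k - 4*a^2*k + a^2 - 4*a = a*(a - 4)*(a*k + 1)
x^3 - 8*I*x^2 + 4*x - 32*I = (x - 8*I)*(x - 2*I)*(x + 2*I)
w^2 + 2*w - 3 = (w - 1)*(w + 3)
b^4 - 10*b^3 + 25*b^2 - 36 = (b - 6)*(b - 3)*(b - 2)*(b + 1)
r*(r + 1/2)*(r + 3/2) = r^3 + 2*r^2 + 3*r/4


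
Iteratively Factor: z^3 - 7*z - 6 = (z - 3)*(z^2 + 3*z + 2) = (z - 3)*(z + 1)*(z + 2)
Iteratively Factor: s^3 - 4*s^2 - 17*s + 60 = (s - 3)*(s^2 - s - 20) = (s - 5)*(s - 3)*(s + 4)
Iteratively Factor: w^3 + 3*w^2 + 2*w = (w + 2)*(w^2 + w) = (w + 1)*(w + 2)*(w)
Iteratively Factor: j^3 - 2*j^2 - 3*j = (j)*(j^2 - 2*j - 3) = j*(j + 1)*(j - 3)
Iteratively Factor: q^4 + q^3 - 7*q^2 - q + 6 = (q - 2)*(q^3 + 3*q^2 - q - 3) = (q - 2)*(q + 1)*(q^2 + 2*q - 3) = (q - 2)*(q - 1)*(q + 1)*(q + 3)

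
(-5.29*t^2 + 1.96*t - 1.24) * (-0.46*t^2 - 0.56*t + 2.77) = 2.4334*t^4 + 2.0608*t^3 - 15.1805*t^2 + 6.1236*t - 3.4348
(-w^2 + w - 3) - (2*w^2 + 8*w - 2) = -3*w^2 - 7*w - 1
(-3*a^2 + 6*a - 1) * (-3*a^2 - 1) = 9*a^4 - 18*a^3 + 6*a^2 - 6*a + 1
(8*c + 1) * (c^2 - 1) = 8*c^3 + c^2 - 8*c - 1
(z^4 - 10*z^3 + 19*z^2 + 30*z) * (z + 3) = z^5 - 7*z^4 - 11*z^3 + 87*z^2 + 90*z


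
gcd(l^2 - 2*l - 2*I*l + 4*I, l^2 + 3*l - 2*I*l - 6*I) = l - 2*I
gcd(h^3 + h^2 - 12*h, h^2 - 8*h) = h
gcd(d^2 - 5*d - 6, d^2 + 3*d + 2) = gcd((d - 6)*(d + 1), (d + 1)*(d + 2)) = d + 1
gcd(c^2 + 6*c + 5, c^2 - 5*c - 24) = 1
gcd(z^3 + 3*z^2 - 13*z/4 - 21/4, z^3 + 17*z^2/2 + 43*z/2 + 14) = z^2 + 9*z/2 + 7/2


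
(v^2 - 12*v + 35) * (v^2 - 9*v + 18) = v^4 - 21*v^3 + 161*v^2 - 531*v + 630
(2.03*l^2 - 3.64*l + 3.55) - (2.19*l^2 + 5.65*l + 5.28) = -0.16*l^2 - 9.29*l - 1.73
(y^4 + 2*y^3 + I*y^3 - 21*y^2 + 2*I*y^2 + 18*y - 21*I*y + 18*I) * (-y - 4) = -y^5 - 6*y^4 - I*y^4 + 13*y^3 - 6*I*y^3 + 66*y^2 + 13*I*y^2 - 72*y + 66*I*y - 72*I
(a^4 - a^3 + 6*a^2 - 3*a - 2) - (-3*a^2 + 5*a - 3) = a^4 - a^3 + 9*a^2 - 8*a + 1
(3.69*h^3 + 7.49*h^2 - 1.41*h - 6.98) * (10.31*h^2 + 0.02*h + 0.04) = 38.0439*h^5 + 77.2957*h^4 - 14.2397*h^3 - 71.6924*h^2 - 0.196*h - 0.2792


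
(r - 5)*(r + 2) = r^2 - 3*r - 10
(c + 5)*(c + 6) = c^2 + 11*c + 30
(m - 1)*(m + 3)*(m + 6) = m^3 + 8*m^2 + 9*m - 18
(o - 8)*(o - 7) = o^2 - 15*o + 56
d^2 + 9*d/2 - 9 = (d - 3/2)*(d + 6)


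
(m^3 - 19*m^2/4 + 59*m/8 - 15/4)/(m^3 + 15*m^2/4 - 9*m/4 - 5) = (m^2 - 7*m/2 + 3)/(m^2 + 5*m + 4)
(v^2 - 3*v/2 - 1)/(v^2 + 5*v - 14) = (v + 1/2)/(v + 7)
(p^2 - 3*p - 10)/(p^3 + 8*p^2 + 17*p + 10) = (p - 5)/(p^2 + 6*p + 5)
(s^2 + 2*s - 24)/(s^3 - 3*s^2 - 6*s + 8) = (s + 6)/(s^2 + s - 2)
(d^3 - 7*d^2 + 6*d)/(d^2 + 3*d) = (d^2 - 7*d + 6)/(d + 3)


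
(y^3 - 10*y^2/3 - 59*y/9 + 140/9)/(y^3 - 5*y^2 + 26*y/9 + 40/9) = (3*y + 7)/(3*y + 2)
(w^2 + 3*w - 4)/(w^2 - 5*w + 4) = (w + 4)/(w - 4)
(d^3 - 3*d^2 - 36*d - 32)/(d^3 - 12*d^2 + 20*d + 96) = (d^2 + 5*d + 4)/(d^2 - 4*d - 12)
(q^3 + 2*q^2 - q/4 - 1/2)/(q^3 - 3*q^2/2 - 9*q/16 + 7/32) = 8*(2*q^2 + 3*q - 2)/(16*q^2 - 32*q + 7)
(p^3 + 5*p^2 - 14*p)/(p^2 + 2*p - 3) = p*(p^2 + 5*p - 14)/(p^2 + 2*p - 3)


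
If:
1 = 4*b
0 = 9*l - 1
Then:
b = 1/4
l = 1/9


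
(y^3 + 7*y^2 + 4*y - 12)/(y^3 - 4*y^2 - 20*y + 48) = (y^3 + 7*y^2 + 4*y - 12)/(y^3 - 4*y^2 - 20*y + 48)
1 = 1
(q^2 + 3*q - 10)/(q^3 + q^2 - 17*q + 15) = (q - 2)/(q^2 - 4*q + 3)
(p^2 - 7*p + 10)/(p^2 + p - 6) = (p - 5)/(p + 3)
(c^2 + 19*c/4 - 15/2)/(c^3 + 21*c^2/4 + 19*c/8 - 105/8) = 2*(c + 6)/(2*c^2 + 13*c + 21)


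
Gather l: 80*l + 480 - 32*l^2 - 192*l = -32*l^2 - 112*l + 480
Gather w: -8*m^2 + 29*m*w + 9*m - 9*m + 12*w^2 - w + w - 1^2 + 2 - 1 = -8*m^2 + 29*m*w + 12*w^2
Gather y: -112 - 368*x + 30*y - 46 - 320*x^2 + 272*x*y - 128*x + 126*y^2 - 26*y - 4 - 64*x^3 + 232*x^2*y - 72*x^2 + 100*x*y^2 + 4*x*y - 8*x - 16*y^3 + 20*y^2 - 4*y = -64*x^3 - 392*x^2 - 504*x - 16*y^3 + y^2*(100*x + 146) + y*(232*x^2 + 276*x) - 162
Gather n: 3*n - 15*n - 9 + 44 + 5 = 40 - 12*n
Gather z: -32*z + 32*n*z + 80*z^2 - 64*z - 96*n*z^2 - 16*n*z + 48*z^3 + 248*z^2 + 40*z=48*z^3 + z^2*(328 - 96*n) + z*(16*n - 56)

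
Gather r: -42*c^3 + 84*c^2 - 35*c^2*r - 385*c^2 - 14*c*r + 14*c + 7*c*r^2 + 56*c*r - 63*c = -42*c^3 - 301*c^2 + 7*c*r^2 - 49*c + r*(-35*c^2 + 42*c)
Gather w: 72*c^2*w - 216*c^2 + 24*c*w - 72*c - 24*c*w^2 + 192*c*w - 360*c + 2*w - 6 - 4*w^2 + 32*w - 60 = -216*c^2 - 432*c + w^2*(-24*c - 4) + w*(72*c^2 + 216*c + 34) - 66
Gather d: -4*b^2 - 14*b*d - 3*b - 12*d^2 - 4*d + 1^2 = -4*b^2 - 3*b - 12*d^2 + d*(-14*b - 4) + 1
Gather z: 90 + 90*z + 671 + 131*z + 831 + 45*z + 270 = 266*z + 1862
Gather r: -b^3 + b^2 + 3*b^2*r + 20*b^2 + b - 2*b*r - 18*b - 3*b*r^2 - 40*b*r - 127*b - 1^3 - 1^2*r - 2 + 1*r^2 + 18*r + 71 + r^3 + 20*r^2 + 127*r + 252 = -b^3 + 21*b^2 - 144*b + r^3 + r^2*(21 - 3*b) + r*(3*b^2 - 42*b + 144) + 320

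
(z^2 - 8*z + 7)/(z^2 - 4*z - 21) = (z - 1)/(z + 3)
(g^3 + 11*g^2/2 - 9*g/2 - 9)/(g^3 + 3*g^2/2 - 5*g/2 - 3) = (g + 6)/(g + 2)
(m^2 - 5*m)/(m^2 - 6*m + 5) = m/(m - 1)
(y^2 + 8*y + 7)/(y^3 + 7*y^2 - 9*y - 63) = (y + 1)/(y^2 - 9)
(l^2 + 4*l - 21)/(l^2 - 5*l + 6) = (l + 7)/(l - 2)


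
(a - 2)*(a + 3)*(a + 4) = a^3 + 5*a^2 - 2*a - 24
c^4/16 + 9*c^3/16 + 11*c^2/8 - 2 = (c/4 + 1)^2*(c - 1)*(c + 2)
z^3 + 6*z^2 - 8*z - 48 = (z + 6)*(z - 2*sqrt(2))*(z + 2*sqrt(2))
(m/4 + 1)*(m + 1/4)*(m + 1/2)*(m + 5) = m^4/4 + 39*m^3/16 + 215*m^2/32 + 129*m/32 + 5/8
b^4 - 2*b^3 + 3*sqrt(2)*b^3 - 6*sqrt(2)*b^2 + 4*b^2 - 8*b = b*(b - 2)*(b + sqrt(2))*(b + 2*sqrt(2))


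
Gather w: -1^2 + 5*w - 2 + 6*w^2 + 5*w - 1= 6*w^2 + 10*w - 4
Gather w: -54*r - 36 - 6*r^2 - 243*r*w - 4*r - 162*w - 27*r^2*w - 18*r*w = -6*r^2 - 58*r + w*(-27*r^2 - 261*r - 162) - 36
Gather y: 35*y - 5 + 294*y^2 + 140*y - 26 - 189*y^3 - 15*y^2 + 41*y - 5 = -189*y^3 + 279*y^2 + 216*y - 36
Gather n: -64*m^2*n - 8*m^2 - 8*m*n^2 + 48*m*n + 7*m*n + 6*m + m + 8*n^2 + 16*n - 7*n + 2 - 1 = -8*m^2 + 7*m + n^2*(8 - 8*m) + n*(-64*m^2 + 55*m + 9) + 1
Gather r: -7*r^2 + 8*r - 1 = -7*r^2 + 8*r - 1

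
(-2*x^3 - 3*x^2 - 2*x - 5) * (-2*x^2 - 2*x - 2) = 4*x^5 + 10*x^4 + 14*x^3 + 20*x^2 + 14*x + 10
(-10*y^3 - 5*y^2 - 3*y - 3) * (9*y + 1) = -90*y^4 - 55*y^3 - 32*y^2 - 30*y - 3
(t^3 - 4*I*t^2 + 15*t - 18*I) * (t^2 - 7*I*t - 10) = t^5 - 11*I*t^4 - 23*t^3 - 83*I*t^2 - 276*t + 180*I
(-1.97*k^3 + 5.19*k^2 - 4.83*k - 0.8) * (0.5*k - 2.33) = -0.985*k^4 + 7.1851*k^3 - 14.5077*k^2 + 10.8539*k + 1.864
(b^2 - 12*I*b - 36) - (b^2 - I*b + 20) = -11*I*b - 56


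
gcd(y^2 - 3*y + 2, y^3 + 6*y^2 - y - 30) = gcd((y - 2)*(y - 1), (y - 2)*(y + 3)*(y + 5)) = y - 2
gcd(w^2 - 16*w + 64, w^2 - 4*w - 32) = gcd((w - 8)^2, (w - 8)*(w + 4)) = w - 8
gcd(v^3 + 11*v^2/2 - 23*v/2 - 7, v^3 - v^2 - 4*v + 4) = v - 2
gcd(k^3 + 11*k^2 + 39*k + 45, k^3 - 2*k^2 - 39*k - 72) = k^2 + 6*k + 9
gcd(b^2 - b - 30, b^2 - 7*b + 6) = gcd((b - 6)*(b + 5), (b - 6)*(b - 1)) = b - 6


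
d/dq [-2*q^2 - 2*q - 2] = -4*q - 2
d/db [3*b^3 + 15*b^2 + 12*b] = 9*b^2 + 30*b + 12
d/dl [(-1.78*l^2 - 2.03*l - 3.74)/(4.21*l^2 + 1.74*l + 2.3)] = (5.4491*l^2 + 23.3028*l + 1.8386)/(17.7241*l^4 + 14.6508*l^3 + 22.3936*l^2 + 8.004*l + 5.29)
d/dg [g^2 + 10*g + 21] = 2*g + 10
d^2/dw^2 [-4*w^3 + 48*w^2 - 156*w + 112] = 96 - 24*w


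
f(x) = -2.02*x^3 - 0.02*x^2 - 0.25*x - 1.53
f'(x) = -6.06*x^2 - 0.04*x - 0.25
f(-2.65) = 36.58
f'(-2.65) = -42.70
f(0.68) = -2.34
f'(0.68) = -3.08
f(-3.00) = 53.58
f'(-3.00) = -54.67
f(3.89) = -121.71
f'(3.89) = -92.11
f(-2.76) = 41.48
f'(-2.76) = -46.30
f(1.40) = -7.46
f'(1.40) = -12.18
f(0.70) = -2.41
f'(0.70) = -3.25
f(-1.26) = 2.79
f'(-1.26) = -9.82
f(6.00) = -440.07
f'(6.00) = -218.65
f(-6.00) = 435.57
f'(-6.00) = -218.17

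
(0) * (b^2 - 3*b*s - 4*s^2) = 0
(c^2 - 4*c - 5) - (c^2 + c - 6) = 1 - 5*c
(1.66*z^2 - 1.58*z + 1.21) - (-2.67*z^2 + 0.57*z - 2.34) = 4.33*z^2 - 2.15*z + 3.55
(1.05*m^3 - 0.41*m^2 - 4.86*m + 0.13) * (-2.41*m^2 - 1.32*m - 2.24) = -2.5305*m^5 - 0.3979*m^4 + 9.9018*m^3 + 7.0203*m^2 + 10.7148*m - 0.2912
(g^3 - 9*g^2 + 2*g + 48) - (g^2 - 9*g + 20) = g^3 - 10*g^2 + 11*g + 28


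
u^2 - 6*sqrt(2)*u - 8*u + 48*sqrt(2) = (u - 8)*(u - 6*sqrt(2))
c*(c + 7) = c^2 + 7*c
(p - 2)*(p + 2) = p^2 - 4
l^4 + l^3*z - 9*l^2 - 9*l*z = l*(l - 3)*(l + 3)*(l + z)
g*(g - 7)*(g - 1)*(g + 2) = g^4 - 6*g^3 - 9*g^2 + 14*g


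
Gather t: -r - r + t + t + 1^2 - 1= -2*r + 2*t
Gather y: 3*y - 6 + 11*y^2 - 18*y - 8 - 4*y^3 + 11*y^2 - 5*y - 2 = -4*y^3 + 22*y^2 - 20*y - 16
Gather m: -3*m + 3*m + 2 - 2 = 0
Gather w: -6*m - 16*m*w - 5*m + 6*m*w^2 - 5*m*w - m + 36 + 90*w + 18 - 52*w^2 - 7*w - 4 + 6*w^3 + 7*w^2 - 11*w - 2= -12*m + 6*w^3 + w^2*(6*m - 45) + w*(72 - 21*m) + 48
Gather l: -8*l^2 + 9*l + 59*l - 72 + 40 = -8*l^2 + 68*l - 32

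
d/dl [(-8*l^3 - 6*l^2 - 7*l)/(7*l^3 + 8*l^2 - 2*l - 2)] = 2*(-11*l^4 + 65*l^3 + 58*l^2 + 12*l + 7)/(49*l^6 + 112*l^5 + 36*l^4 - 60*l^3 - 28*l^2 + 8*l + 4)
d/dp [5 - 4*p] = -4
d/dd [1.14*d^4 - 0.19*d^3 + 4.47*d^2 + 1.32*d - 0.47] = 4.56*d^3 - 0.57*d^2 + 8.94*d + 1.32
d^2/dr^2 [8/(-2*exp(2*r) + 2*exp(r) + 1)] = 16*(4*(2*exp(r) - 1)^2*exp(r) + (4*exp(r) - 1)*(-2*exp(2*r) + 2*exp(r) + 1))*exp(r)/(-2*exp(2*r) + 2*exp(r) + 1)^3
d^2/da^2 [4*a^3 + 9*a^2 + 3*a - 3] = 24*a + 18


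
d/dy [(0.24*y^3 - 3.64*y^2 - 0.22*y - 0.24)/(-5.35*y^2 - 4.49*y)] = (-1.284*y^4 - 2.1552*y^3 + 15.1666*y^2 - 2.568*y - 1.0776)/(y^2*(28.6225*y^2 + 48.043*y + 20.1601))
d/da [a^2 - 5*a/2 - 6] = 2*a - 5/2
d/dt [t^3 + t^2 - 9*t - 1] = 3*t^2 + 2*t - 9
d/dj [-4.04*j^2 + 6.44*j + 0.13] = 6.44 - 8.08*j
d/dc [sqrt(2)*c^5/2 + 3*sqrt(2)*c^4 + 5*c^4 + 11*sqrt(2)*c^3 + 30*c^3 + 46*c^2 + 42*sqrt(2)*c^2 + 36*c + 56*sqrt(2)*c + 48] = 5*sqrt(2)*c^4/2 + 12*sqrt(2)*c^3 + 20*c^3 + 33*sqrt(2)*c^2 + 90*c^2 + 92*c + 84*sqrt(2)*c + 36 + 56*sqrt(2)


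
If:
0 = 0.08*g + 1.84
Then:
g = -23.00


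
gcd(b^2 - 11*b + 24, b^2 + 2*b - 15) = b - 3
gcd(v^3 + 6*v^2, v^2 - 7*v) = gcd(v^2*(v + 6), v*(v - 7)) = v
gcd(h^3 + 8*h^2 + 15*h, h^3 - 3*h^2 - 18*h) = h^2 + 3*h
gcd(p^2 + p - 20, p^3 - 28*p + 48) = p - 4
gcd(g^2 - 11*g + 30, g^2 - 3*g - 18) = g - 6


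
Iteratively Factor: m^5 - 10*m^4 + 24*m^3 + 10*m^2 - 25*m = (m + 1)*(m^4 - 11*m^3 + 35*m^2 - 25*m) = (m - 5)*(m + 1)*(m^3 - 6*m^2 + 5*m) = (m - 5)*(m - 1)*(m + 1)*(m^2 - 5*m) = (m - 5)^2*(m - 1)*(m + 1)*(m)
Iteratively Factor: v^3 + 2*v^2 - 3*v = (v + 3)*(v^2 - v) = v*(v + 3)*(v - 1)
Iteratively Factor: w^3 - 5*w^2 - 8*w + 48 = (w - 4)*(w^2 - w - 12) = (w - 4)*(w + 3)*(w - 4)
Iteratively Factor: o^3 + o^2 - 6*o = (o)*(o^2 + o - 6) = o*(o + 3)*(o - 2)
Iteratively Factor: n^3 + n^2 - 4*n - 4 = (n + 2)*(n^2 - n - 2) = (n + 1)*(n + 2)*(n - 2)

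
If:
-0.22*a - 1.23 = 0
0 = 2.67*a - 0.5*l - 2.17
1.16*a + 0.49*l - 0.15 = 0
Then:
No Solution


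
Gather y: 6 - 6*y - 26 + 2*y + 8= -4*y - 12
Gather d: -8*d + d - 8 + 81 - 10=63 - 7*d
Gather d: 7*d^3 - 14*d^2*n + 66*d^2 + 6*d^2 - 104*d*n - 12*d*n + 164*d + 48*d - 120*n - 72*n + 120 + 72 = 7*d^3 + d^2*(72 - 14*n) + d*(212 - 116*n) - 192*n + 192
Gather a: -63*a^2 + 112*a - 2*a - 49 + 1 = -63*a^2 + 110*a - 48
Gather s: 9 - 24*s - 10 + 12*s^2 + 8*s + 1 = 12*s^2 - 16*s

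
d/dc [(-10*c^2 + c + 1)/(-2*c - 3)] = (20*c^2 + 60*c - 1)/(4*c^2 + 12*c + 9)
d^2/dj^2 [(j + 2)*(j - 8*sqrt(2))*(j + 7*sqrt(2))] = 6*j - 2*sqrt(2) + 4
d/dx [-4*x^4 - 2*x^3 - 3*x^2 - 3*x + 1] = -16*x^3 - 6*x^2 - 6*x - 3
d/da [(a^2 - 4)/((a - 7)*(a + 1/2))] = 2*(-13*a^2 + 2*a - 52)/(4*a^4 - 52*a^3 + 141*a^2 + 182*a + 49)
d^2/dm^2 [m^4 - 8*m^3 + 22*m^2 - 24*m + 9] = 12*m^2 - 48*m + 44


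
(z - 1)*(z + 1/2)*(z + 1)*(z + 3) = z^4 + 7*z^3/2 + z^2/2 - 7*z/2 - 3/2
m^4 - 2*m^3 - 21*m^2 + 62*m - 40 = (m - 4)*(m - 2)*(m - 1)*(m + 5)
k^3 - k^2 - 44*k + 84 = (k - 6)*(k - 2)*(k + 7)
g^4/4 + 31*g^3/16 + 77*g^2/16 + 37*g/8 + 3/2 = (g/4 + 1)*(g + 3/4)*(g + 1)*(g + 2)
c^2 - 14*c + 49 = (c - 7)^2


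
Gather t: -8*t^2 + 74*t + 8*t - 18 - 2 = -8*t^2 + 82*t - 20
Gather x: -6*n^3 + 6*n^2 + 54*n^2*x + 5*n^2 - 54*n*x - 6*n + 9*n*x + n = -6*n^3 + 11*n^2 - 5*n + x*(54*n^2 - 45*n)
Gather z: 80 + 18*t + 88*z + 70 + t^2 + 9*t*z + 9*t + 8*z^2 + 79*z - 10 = t^2 + 27*t + 8*z^2 + z*(9*t + 167) + 140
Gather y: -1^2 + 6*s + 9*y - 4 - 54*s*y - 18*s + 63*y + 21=-12*s + y*(72 - 54*s) + 16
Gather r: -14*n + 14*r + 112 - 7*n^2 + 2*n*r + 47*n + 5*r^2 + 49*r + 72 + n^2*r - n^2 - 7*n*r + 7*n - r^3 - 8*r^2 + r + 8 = -8*n^2 + 40*n - r^3 - 3*r^2 + r*(n^2 - 5*n + 64) + 192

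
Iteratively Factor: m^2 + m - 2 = (m - 1)*(m + 2)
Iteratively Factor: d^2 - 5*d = (d - 5)*(d)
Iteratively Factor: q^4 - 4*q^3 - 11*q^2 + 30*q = (q + 3)*(q^3 - 7*q^2 + 10*q) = (q - 5)*(q + 3)*(q^2 - 2*q) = (q - 5)*(q - 2)*(q + 3)*(q)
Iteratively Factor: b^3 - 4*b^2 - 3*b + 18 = (b - 3)*(b^2 - b - 6) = (b - 3)^2*(b + 2)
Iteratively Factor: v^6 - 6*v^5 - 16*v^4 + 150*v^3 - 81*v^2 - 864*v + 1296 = (v - 3)*(v^5 - 3*v^4 - 25*v^3 + 75*v^2 + 144*v - 432) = (v - 3)*(v + 3)*(v^4 - 6*v^3 - 7*v^2 + 96*v - 144) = (v - 3)^2*(v + 3)*(v^3 - 3*v^2 - 16*v + 48) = (v - 3)^2*(v + 3)*(v + 4)*(v^2 - 7*v + 12) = (v - 3)^3*(v + 3)*(v + 4)*(v - 4)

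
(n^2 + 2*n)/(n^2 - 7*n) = (n + 2)/(n - 7)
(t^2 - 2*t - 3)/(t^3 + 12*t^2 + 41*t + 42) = (t^2 - 2*t - 3)/(t^3 + 12*t^2 + 41*t + 42)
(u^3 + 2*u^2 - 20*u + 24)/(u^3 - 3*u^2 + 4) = (u + 6)/(u + 1)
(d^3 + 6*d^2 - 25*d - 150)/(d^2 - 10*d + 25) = (d^2 + 11*d + 30)/(d - 5)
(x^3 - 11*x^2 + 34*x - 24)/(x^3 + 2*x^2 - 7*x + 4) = (x^2 - 10*x + 24)/(x^2 + 3*x - 4)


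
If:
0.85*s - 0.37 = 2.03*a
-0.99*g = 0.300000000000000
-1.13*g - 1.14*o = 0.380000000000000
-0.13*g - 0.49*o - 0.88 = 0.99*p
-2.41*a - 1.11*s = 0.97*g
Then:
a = -0.04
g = -0.30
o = -0.03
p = -0.83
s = 0.35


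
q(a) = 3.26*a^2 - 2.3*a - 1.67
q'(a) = 6.52*a - 2.3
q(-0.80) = 2.26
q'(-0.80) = -7.52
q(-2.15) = 18.34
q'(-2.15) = -16.32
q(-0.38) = -0.33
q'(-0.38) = -4.78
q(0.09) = -1.85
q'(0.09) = -1.71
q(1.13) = -0.11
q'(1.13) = 5.07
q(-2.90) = 32.42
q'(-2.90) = -21.21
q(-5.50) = 109.60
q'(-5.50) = -38.16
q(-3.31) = 41.66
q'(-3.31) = -23.88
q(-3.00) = 34.57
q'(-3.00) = -21.86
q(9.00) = 241.69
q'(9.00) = 56.38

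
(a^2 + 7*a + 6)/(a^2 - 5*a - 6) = (a + 6)/(a - 6)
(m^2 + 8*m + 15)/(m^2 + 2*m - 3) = (m + 5)/(m - 1)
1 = 1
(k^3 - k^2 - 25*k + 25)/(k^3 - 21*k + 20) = (k - 5)/(k - 4)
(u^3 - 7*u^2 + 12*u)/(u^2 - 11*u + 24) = u*(u - 4)/(u - 8)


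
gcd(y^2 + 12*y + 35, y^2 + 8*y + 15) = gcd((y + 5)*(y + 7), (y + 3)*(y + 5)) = y + 5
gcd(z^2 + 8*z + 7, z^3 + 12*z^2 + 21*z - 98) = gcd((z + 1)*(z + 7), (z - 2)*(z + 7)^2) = z + 7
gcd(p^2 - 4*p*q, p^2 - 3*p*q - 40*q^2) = 1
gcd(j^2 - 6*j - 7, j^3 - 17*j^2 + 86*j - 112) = j - 7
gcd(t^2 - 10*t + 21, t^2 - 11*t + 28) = t - 7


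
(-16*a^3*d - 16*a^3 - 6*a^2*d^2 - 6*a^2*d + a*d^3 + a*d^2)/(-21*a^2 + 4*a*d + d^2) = a*(-16*a^2*d - 16*a^2 - 6*a*d^2 - 6*a*d + d^3 + d^2)/(-21*a^2 + 4*a*d + d^2)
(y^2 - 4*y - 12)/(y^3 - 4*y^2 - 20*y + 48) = (y + 2)/(y^2 + 2*y - 8)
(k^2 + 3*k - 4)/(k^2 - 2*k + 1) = (k + 4)/(k - 1)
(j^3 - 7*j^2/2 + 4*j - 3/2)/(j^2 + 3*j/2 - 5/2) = (2*j^2 - 5*j + 3)/(2*j + 5)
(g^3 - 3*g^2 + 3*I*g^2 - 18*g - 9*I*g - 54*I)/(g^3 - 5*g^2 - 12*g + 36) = (g + 3*I)/(g - 2)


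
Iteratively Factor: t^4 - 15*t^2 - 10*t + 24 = (t - 1)*(t^3 + t^2 - 14*t - 24) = (t - 1)*(t + 2)*(t^2 - t - 12) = (t - 1)*(t + 2)*(t + 3)*(t - 4)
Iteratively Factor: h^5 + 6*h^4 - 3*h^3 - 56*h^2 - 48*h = (h + 1)*(h^4 + 5*h^3 - 8*h^2 - 48*h) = (h - 3)*(h + 1)*(h^3 + 8*h^2 + 16*h) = h*(h - 3)*(h + 1)*(h^2 + 8*h + 16) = h*(h - 3)*(h + 1)*(h + 4)*(h + 4)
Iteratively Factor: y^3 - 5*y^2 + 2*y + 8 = (y + 1)*(y^2 - 6*y + 8) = (y - 2)*(y + 1)*(y - 4)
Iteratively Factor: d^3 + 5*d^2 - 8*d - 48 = (d - 3)*(d^2 + 8*d + 16) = (d - 3)*(d + 4)*(d + 4)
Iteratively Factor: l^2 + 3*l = (l)*(l + 3)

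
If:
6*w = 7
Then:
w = 7/6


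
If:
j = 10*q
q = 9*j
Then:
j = 0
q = 0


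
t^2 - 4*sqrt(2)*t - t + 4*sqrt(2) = (t - 1)*(t - 4*sqrt(2))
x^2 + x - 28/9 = (x - 4/3)*(x + 7/3)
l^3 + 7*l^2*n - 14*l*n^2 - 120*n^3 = (l - 4*n)*(l + 5*n)*(l + 6*n)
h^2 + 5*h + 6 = (h + 2)*(h + 3)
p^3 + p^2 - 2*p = p*(p - 1)*(p + 2)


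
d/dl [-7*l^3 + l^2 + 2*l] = -21*l^2 + 2*l + 2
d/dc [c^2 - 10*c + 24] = 2*c - 10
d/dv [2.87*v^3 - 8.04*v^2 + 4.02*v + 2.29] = 8.61*v^2 - 16.08*v + 4.02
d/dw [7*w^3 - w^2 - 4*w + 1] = 21*w^2 - 2*w - 4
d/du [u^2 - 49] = 2*u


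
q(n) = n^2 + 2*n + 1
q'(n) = 2*n + 2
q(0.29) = 1.66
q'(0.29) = 2.58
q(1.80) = 7.84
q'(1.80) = 5.60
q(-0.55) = 0.20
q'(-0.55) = 0.90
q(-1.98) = 0.96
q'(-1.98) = -1.96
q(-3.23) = 4.97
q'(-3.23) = -4.46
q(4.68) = 32.26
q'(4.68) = 11.36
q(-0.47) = 0.28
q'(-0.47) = 1.06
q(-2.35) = 1.82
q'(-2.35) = -2.70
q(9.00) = 100.00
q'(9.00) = 20.00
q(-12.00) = 121.00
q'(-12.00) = -22.00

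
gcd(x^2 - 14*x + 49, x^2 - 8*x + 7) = x - 7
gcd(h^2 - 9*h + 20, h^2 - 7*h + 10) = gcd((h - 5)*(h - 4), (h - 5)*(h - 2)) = h - 5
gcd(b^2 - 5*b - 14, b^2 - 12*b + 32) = 1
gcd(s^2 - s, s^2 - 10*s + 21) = 1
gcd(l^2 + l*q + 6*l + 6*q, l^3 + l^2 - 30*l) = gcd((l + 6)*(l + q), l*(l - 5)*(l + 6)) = l + 6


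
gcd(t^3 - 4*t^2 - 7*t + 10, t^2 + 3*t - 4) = t - 1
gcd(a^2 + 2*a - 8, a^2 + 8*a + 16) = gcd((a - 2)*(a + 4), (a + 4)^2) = a + 4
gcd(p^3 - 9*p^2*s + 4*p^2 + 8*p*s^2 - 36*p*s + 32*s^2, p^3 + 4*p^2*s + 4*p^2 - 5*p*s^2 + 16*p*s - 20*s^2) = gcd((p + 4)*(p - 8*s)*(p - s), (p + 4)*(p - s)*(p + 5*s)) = p^2 - p*s + 4*p - 4*s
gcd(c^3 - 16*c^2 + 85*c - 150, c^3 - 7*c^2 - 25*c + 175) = c - 5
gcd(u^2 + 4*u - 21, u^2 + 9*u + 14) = u + 7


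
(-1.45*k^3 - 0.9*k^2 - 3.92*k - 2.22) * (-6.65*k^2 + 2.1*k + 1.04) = 9.6425*k^5 + 2.94*k^4 + 22.67*k^3 + 5.595*k^2 - 8.7388*k - 2.3088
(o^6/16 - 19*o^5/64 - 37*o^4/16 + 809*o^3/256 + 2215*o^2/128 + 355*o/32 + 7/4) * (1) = o^6/16 - 19*o^5/64 - 37*o^4/16 + 809*o^3/256 + 2215*o^2/128 + 355*o/32 + 7/4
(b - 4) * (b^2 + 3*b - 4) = b^3 - b^2 - 16*b + 16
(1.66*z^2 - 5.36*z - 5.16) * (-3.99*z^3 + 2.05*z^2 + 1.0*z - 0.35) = -6.6234*z^5 + 24.7894*z^4 + 11.2604*z^3 - 16.519*z^2 - 3.284*z + 1.806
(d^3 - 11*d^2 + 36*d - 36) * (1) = d^3 - 11*d^2 + 36*d - 36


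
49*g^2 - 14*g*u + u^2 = (-7*g + u)^2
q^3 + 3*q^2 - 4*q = q*(q - 1)*(q + 4)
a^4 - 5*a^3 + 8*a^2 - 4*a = a*(a - 2)^2*(a - 1)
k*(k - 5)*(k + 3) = k^3 - 2*k^2 - 15*k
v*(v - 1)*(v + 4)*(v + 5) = v^4 + 8*v^3 + 11*v^2 - 20*v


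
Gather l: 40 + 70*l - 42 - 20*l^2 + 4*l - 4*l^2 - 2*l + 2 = -24*l^2 + 72*l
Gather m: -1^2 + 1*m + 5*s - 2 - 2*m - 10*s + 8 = -m - 5*s + 5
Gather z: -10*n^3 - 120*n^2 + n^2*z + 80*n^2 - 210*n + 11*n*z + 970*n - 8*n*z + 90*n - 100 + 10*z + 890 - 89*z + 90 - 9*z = -10*n^3 - 40*n^2 + 850*n + z*(n^2 + 3*n - 88) + 880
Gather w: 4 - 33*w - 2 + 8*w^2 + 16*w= 8*w^2 - 17*w + 2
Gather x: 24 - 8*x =24 - 8*x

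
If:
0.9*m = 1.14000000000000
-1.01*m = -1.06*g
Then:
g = 1.21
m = 1.27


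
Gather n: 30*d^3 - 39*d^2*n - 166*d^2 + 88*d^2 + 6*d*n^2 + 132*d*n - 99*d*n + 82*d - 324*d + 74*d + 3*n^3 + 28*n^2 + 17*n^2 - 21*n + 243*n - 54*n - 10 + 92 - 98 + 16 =30*d^3 - 78*d^2 - 168*d + 3*n^3 + n^2*(6*d + 45) + n*(-39*d^2 + 33*d + 168)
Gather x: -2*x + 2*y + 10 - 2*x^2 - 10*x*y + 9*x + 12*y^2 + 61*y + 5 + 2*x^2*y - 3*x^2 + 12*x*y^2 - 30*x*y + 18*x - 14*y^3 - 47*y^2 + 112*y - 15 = x^2*(2*y - 5) + x*(12*y^2 - 40*y + 25) - 14*y^3 - 35*y^2 + 175*y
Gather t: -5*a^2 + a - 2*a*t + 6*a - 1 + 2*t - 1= -5*a^2 + 7*a + t*(2 - 2*a) - 2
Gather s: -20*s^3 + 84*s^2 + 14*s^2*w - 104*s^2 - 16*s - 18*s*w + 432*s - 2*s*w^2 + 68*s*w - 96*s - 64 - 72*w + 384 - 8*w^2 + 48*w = -20*s^3 + s^2*(14*w - 20) + s*(-2*w^2 + 50*w + 320) - 8*w^2 - 24*w + 320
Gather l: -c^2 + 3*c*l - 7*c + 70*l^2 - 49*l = -c^2 - 7*c + 70*l^2 + l*(3*c - 49)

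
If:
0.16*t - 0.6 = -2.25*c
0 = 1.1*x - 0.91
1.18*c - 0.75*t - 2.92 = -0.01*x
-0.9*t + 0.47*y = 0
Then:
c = 0.49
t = -3.11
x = 0.83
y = -5.96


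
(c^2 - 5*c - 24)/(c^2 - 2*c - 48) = (c + 3)/(c + 6)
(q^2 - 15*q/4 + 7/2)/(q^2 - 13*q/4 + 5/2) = (4*q - 7)/(4*q - 5)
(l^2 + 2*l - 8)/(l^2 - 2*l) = (l + 4)/l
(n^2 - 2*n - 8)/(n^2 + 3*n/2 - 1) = 2*(n - 4)/(2*n - 1)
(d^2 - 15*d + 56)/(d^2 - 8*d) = (d - 7)/d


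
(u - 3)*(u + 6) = u^2 + 3*u - 18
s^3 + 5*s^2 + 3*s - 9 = (s - 1)*(s + 3)^2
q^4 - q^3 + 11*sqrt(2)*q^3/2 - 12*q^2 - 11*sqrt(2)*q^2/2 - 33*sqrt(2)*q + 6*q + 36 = (q - 3)*(q + 2)*(q - sqrt(2)/2)*(q + 6*sqrt(2))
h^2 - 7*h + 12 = (h - 4)*(h - 3)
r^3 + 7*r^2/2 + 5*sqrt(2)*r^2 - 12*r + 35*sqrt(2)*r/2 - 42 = (r + 7/2)*(r - sqrt(2))*(r + 6*sqrt(2))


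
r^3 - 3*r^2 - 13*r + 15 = (r - 5)*(r - 1)*(r + 3)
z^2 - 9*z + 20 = (z - 5)*(z - 4)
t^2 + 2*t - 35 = (t - 5)*(t + 7)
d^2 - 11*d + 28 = (d - 7)*(d - 4)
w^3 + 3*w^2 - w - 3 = (w - 1)*(w + 1)*(w + 3)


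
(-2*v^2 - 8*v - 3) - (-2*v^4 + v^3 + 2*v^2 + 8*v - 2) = 2*v^4 - v^3 - 4*v^2 - 16*v - 1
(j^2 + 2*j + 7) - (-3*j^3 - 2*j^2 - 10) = 3*j^3 + 3*j^2 + 2*j + 17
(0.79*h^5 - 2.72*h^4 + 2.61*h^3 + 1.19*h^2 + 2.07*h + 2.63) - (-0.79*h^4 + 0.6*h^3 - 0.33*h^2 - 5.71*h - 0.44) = 0.79*h^5 - 1.93*h^4 + 2.01*h^3 + 1.52*h^2 + 7.78*h + 3.07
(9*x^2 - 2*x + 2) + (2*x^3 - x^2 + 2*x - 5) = 2*x^3 + 8*x^2 - 3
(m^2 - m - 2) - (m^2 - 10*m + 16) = 9*m - 18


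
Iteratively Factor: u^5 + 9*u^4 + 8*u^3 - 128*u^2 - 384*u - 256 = (u + 4)*(u^4 + 5*u^3 - 12*u^2 - 80*u - 64) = (u - 4)*(u + 4)*(u^3 + 9*u^2 + 24*u + 16) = (u - 4)*(u + 4)^2*(u^2 + 5*u + 4) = (u - 4)*(u + 1)*(u + 4)^2*(u + 4)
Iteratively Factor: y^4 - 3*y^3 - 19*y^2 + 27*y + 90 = (y - 3)*(y^3 - 19*y - 30) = (y - 5)*(y - 3)*(y^2 + 5*y + 6) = (y - 5)*(y - 3)*(y + 3)*(y + 2)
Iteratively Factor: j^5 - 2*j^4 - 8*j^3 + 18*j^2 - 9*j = (j - 1)*(j^4 - j^3 - 9*j^2 + 9*j) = (j - 1)^2*(j^3 - 9*j) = j*(j - 1)^2*(j^2 - 9) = j*(j - 3)*(j - 1)^2*(j + 3)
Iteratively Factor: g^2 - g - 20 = (g + 4)*(g - 5)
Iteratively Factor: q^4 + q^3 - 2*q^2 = (q)*(q^3 + q^2 - 2*q) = q*(q + 2)*(q^2 - q) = q^2*(q + 2)*(q - 1)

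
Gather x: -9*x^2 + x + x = -9*x^2 + 2*x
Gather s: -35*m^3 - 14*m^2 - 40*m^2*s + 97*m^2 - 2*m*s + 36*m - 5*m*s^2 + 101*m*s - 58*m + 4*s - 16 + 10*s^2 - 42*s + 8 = -35*m^3 + 83*m^2 - 22*m + s^2*(10 - 5*m) + s*(-40*m^2 + 99*m - 38) - 8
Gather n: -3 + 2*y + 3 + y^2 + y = y^2 + 3*y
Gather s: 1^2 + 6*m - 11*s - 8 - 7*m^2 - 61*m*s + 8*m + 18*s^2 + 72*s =-7*m^2 + 14*m + 18*s^2 + s*(61 - 61*m) - 7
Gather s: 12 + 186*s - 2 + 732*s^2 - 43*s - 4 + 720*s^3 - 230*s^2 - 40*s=720*s^3 + 502*s^2 + 103*s + 6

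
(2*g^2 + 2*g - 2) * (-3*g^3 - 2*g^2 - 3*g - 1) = -6*g^5 - 10*g^4 - 4*g^3 - 4*g^2 + 4*g + 2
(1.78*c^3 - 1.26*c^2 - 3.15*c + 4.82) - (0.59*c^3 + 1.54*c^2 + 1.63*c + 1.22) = 1.19*c^3 - 2.8*c^2 - 4.78*c + 3.6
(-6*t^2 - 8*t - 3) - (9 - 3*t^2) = -3*t^2 - 8*t - 12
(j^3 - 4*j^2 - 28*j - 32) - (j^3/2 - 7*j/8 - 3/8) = j^3/2 - 4*j^2 - 217*j/8 - 253/8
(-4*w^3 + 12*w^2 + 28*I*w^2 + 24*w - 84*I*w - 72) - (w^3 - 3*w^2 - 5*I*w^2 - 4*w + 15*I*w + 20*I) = -5*w^3 + 15*w^2 + 33*I*w^2 + 28*w - 99*I*w - 72 - 20*I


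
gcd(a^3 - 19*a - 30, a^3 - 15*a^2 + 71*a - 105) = a - 5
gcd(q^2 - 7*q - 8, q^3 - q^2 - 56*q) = q - 8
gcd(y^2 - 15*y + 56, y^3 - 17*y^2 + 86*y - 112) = y^2 - 15*y + 56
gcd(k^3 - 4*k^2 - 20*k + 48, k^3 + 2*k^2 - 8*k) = k^2 + 2*k - 8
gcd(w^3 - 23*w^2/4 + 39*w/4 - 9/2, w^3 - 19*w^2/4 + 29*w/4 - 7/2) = w - 2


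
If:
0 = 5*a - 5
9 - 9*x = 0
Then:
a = 1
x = 1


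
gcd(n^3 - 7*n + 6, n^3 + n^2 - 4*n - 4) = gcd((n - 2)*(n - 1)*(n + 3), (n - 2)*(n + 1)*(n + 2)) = n - 2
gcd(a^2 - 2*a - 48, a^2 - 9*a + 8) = a - 8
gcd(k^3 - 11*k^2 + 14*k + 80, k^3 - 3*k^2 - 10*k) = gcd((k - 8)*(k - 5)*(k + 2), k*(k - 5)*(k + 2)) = k^2 - 3*k - 10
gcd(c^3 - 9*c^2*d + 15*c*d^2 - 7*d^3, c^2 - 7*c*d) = c - 7*d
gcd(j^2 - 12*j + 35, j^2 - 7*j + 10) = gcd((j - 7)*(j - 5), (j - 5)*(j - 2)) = j - 5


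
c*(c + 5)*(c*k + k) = c^3*k + 6*c^2*k + 5*c*k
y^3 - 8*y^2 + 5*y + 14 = (y - 7)*(y - 2)*(y + 1)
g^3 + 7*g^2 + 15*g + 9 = (g + 1)*(g + 3)^2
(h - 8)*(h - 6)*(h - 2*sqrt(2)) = h^3 - 14*h^2 - 2*sqrt(2)*h^2 + 28*sqrt(2)*h + 48*h - 96*sqrt(2)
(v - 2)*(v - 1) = v^2 - 3*v + 2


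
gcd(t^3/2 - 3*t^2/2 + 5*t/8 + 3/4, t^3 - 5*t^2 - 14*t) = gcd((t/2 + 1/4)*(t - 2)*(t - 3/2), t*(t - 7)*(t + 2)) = 1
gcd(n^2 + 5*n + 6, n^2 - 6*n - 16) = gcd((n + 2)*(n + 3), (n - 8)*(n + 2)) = n + 2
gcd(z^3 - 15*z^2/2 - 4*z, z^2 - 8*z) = z^2 - 8*z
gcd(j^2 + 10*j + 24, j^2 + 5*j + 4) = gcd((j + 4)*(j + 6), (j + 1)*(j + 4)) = j + 4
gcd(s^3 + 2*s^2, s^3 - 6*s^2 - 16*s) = s^2 + 2*s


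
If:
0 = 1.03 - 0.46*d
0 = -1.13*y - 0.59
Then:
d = 2.24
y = -0.52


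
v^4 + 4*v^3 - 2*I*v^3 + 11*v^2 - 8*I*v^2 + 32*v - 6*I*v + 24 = (v + 1)*(v + 3)*(v - 4*I)*(v + 2*I)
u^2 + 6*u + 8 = (u + 2)*(u + 4)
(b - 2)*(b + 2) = b^2 - 4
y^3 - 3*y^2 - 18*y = y*(y - 6)*(y + 3)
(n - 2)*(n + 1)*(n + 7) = n^3 + 6*n^2 - 9*n - 14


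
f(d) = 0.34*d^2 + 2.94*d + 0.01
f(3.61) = 15.05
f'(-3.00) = 0.90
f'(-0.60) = 2.53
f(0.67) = 2.13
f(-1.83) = -4.23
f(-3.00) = -5.75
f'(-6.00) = -1.14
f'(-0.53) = 2.58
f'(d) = 0.68*d + 2.94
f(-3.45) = -6.09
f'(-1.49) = 1.93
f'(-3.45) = 0.59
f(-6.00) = -5.39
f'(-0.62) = 2.52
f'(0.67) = 3.40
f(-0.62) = -1.68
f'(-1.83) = 1.70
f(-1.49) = -3.62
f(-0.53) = -1.45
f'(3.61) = 5.39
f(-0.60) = -1.63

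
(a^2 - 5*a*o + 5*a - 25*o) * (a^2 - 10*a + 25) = a^4 - 5*a^3*o - 5*a^3 + 25*a^2*o - 25*a^2 + 125*a*o + 125*a - 625*o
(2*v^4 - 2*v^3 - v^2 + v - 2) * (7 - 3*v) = -6*v^5 + 20*v^4 - 11*v^3 - 10*v^2 + 13*v - 14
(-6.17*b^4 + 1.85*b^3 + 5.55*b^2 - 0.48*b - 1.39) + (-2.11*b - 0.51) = -6.17*b^4 + 1.85*b^3 + 5.55*b^2 - 2.59*b - 1.9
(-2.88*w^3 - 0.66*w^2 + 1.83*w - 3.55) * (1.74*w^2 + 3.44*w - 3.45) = -5.0112*w^5 - 11.0556*w^4 + 10.8498*w^3 + 2.3952*w^2 - 18.5255*w + 12.2475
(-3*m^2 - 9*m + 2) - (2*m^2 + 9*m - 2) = -5*m^2 - 18*m + 4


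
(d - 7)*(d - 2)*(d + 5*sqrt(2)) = d^3 - 9*d^2 + 5*sqrt(2)*d^2 - 45*sqrt(2)*d + 14*d + 70*sqrt(2)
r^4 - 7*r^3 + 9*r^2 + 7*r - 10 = (r - 5)*(r - 2)*(r - 1)*(r + 1)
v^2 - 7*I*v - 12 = (v - 4*I)*(v - 3*I)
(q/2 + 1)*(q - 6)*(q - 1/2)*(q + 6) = q^4/2 + 3*q^3/4 - 37*q^2/2 - 27*q + 18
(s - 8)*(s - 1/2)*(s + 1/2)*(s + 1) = s^4 - 7*s^3 - 33*s^2/4 + 7*s/4 + 2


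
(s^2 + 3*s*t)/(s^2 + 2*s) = (s + 3*t)/(s + 2)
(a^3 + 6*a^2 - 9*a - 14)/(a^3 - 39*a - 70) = (-a^3 - 6*a^2 + 9*a + 14)/(-a^3 + 39*a + 70)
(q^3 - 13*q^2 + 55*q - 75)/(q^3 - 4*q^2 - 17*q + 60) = (q - 5)/(q + 4)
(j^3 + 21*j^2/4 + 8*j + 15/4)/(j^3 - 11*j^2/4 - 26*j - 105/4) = (j + 1)/(j - 7)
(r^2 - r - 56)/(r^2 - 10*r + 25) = (r^2 - r - 56)/(r^2 - 10*r + 25)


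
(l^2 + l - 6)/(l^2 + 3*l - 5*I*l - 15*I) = (l - 2)/(l - 5*I)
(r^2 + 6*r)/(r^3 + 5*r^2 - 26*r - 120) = r/(r^2 - r - 20)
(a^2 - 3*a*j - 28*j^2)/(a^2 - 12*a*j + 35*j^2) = (a + 4*j)/(a - 5*j)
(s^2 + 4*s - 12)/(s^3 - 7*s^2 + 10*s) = (s + 6)/(s*(s - 5))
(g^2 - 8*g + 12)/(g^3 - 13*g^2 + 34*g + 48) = (g - 2)/(g^2 - 7*g - 8)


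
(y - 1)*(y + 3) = y^2 + 2*y - 3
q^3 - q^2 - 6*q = q*(q - 3)*(q + 2)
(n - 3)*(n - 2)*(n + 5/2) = n^3 - 5*n^2/2 - 13*n/2 + 15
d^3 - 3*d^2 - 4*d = d*(d - 4)*(d + 1)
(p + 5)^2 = p^2 + 10*p + 25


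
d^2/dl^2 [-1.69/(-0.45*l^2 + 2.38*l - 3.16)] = (-0.68445*l^2 + 3.61998*l + 1.69*(0.9*l - 2.38)*(1.8*l - 4.76) - 4.80636)/(0.45*l^2 - 2.38*l + 3.16)^3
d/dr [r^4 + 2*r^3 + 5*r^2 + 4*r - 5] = 4*r^3 + 6*r^2 + 10*r + 4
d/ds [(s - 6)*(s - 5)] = 2*s - 11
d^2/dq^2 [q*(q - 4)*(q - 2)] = 6*q - 12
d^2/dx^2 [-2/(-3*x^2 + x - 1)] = 4*(-9*x^2 + 3*x + (6*x - 1)^2 - 3)/(3*x^2 - x + 1)^3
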